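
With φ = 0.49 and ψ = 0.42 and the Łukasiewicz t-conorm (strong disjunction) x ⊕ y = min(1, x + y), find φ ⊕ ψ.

φ ⊕ ψ = min(1, 0.49 + 0.42) = min(1, 0.91) = 0.91
For comparison, the Gödel t-conorm max(x, y) would give 0.49.

0.91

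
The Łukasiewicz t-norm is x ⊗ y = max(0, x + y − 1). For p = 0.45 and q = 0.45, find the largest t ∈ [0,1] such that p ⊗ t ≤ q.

The residuum of the Łukasiewicz t-norm gives the supremum: min(1, 1 − 0.45 + 0.45).
1 − 0.45 + 0.45 = 1.00, so t = min(1, 1.00) = 1.00.
Check: 0.45 ⊗ 1.00 = max(0, 0.45) = 0.45 ≤ 0.45.

1.00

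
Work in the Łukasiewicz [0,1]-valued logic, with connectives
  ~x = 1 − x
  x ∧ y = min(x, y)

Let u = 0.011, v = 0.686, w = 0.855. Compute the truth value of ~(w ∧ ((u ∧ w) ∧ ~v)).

u ∧ w = min(0.011, 0.855) = 0.011
~v = 1 − 0.686 = 0.314
(u ∧ w) ∧ ~v = min(0.011, 0.314) = 0.011
w ∧ ((u ∧ w) ∧ ~v) = min(0.855, 0.011) = 0.011
~(w ∧ ((u ∧ w) ∧ ~v)) = 1 − 0.011 = 0.989

0.989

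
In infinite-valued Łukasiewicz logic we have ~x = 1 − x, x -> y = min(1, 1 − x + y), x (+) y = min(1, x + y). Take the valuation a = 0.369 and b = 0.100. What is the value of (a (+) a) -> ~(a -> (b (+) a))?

0.262

a (+) a = min(1, 0.369 + 0.369) = min(1, 0.738) = 0.738
b (+) a = min(1, 0.100 + 0.369) = min(1, 0.469) = 0.469
a -> (b (+) a) = min(1, 1 − 0.369 + 0.469) = min(1, 1.100) = 1.000
~(a -> (b (+) a)) = 1 − 1.000 = 0.000
(a (+) a) -> ~(a -> (b (+) a)) = min(1, 1 − 0.738 + 0.000) = min(1, 0.262) = 0.262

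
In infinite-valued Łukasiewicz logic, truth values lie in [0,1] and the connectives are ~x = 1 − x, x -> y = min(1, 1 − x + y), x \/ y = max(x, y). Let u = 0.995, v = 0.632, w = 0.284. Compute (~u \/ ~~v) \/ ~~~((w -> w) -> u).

0.632

~u = 1 − 0.995 = 0.005
~v = 1 − 0.632 = 0.368
~~v = 1 − 0.368 = 0.632
~u \/ ~~v = max(0.005, 0.632) = 0.632
w -> w = min(1, 1 − 0.284 + 0.284) = min(1, 1.000) = 1.000
(w -> w) -> u = min(1, 1 − 1.000 + 0.995) = min(1, 0.995) = 0.995
~((w -> w) -> u) = 1 − 0.995 = 0.005
~~((w -> w) -> u) = 1 − 0.005 = 0.995
~~~((w -> w) -> u) = 1 − 0.995 = 0.005
(~u \/ ~~v) \/ ~~~((w -> w) -> u) = max(0.632, 0.005) = 0.632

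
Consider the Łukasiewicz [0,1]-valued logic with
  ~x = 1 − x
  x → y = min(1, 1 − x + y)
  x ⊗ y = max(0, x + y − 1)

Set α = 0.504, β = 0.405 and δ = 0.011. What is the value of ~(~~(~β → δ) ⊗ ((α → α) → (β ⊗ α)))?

~β = 1 − 0.405 = 0.595
~β → δ = min(1, 1 − 0.595 + 0.011) = min(1, 0.416) = 0.416
~(~β → δ) = 1 − 0.416 = 0.584
~~(~β → δ) = 1 − 0.584 = 0.416
α → α = min(1, 1 − 0.504 + 0.504) = min(1, 1.000) = 1.000
β ⊗ α = max(0, 0.405 + 0.504 − 1) = max(0, -0.091) = 0.000
(α → α) → (β ⊗ α) = min(1, 1 − 1.000 + 0.000) = min(1, 0.000) = 0.000
~~(~β → δ) ⊗ ((α → α) → (β ⊗ α)) = max(0, 0.416 + 0.000 − 1) = max(0, -0.584) = 0.000
~(~~(~β → δ) ⊗ ((α → α) → (β ⊗ α))) = 1 − 0.000 = 1.000

1.000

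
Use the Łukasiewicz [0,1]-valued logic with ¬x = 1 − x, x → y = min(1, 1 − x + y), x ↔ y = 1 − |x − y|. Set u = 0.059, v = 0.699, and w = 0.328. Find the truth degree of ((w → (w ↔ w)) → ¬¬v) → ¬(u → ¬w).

0.301

w ↔ w = 1 − |0.328 − 0.328| = 1 − 0.000 = 1.000
w → (w ↔ w) = min(1, 1 − 0.328 + 1.000) = min(1, 1.672) = 1.000
¬v = 1 − 0.699 = 0.301
¬¬v = 1 − 0.301 = 0.699
(w → (w ↔ w)) → ¬¬v = min(1, 1 − 1.000 + 0.699) = min(1, 0.699) = 0.699
¬w = 1 − 0.328 = 0.672
u → ¬w = min(1, 1 − 0.059 + 0.672) = min(1, 1.613) = 1.000
¬(u → ¬w) = 1 − 1.000 = 0.000
((w → (w ↔ w)) → ¬¬v) → ¬(u → ¬w) = min(1, 1 − 0.699 + 0.000) = min(1, 0.301) = 0.301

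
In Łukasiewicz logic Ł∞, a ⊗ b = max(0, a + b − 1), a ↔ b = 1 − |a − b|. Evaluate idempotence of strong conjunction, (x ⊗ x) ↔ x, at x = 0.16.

x ⊗ x = max(0, 0.16 + 0.16 − 1) = max(0, -0.68) = 0.00
(x ⊗ x) ↔ x = 1 − |0.00 − 0.16| = 1 − 0.16 = 0.84
(The value 0.84 < 1 shows this instance is not satisfied; fails in Ł∞ since a ⊗ a = max(0, 2a−1) ≠ a in general.)

0.84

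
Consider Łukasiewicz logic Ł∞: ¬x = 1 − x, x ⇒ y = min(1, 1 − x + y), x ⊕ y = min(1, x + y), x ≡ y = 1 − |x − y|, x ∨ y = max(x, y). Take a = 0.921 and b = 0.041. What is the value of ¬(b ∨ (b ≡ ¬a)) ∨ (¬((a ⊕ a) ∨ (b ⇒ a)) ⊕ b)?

0.041

¬a = 1 − 0.921 = 0.079
b ≡ ¬a = 1 − |0.041 − 0.079| = 1 − 0.038 = 0.962
b ∨ (b ≡ ¬a) = max(0.041, 0.962) = 0.962
¬(b ∨ (b ≡ ¬a)) = 1 − 0.962 = 0.038
a ⊕ a = min(1, 0.921 + 0.921) = min(1, 1.842) = 1.000
b ⇒ a = min(1, 1 − 0.041 + 0.921) = min(1, 1.880) = 1.000
(a ⊕ a) ∨ (b ⇒ a) = max(1.000, 1.000) = 1.000
¬((a ⊕ a) ∨ (b ⇒ a)) = 1 − 1.000 = 0.000
¬((a ⊕ a) ∨ (b ⇒ a)) ⊕ b = min(1, 0.000 + 0.041) = min(1, 0.041) = 0.041
¬(b ∨ (b ≡ ¬a)) ∨ (¬((a ⊕ a) ∨ (b ⇒ a)) ⊕ b) = max(0.038, 0.041) = 0.041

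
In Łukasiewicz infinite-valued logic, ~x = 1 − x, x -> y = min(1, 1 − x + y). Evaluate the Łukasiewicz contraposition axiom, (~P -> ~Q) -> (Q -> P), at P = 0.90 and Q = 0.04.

~P = 1 − 0.90 = 0.10
~Q = 1 − 0.04 = 0.96
~P -> ~Q = min(1, 1 − 0.10 + 0.96) = min(1, 1.86) = 1.00
Q -> P = min(1, 1 − 0.04 + 0.90) = min(1, 1.86) = 1.00
(~P -> ~Q) -> (Q -> P) = min(1, 1 − 1.00 + 1.00) = min(1, 1.00) = 1.00
(As expected: an axiom of Ł∞, always 1.)

1.00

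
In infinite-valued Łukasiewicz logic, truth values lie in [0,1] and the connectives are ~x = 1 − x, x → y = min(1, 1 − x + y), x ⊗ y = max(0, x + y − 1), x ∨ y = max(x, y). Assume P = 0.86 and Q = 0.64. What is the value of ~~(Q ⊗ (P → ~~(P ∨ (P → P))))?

0.64

P → P = min(1, 1 − 0.86 + 0.86) = min(1, 1.00) = 1.00
P ∨ (P → P) = max(0.86, 1.00) = 1.00
~(P ∨ (P → P)) = 1 − 1.00 = 0.00
~~(P ∨ (P → P)) = 1 − 0.00 = 1.00
P → ~~(P ∨ (P → P)) = min(1, 1 − 0.86 + 1.00) = min(1, 1.14) = 1.00
Q ⊗ (P → ~~(P ∨ (P → P))) = max(0, 0.64 + 1.00 − 1) = max(0, 0.64) = 0.64
~(Q ⊗ (P → ~~(P ∨ (P → P)))) = 1 − 0.64 = 0.36
~~(Q ⊗ (P → ~~(P ∨ (P → P)))) = 1 − 0.36 = 0.64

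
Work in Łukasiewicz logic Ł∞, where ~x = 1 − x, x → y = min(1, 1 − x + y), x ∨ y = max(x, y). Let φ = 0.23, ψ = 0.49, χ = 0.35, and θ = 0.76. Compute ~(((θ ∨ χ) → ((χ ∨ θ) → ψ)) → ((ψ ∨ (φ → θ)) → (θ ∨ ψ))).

0.21

θ ∨ χ = max(0.76, 0.35) = 0.76
χ ∨ θ = max(0.35, 0.76) = 0.76
(χ ∨ θ) → ψ = min(1, 1 − 0.76 + 0.49) = min(1, 0.73) = 0.73
(θ ∨ χ) → ((χ ∨ θ) → ψ) = min(1, 1 − 0.76 + 0.73) = min(1, 0.97) = 0.97
φ → θ = min(1, 1 − 0.23 + 0.76) = min(1, 1.53) = 1.00
ψ ∨ (φ → θ) = max(0.49, 1.00) = 1.00
θ ∨ ψ = max(0.76, 0.49) = 0.76
(ψ ∨ (φ → θ)) → (θ ∨ ψ) = min(1, 1 − 1.00 + 0.76) = min(1, 0.76) = 0.76
((θ ∨ χ) → ((χ ∨ θ) → ψ)) → ((ψ ∨ (φ → θ)) → (θ ∨ ψ)) = min(1, 1 − 0.97 + 0.76) = min(1, 0.79) = 0.79
~(((θ ∨ χ) → ((χ ∨ θ) → ψ)) → ((ψ ∨ (φ → θ)) → (θ ∨ ψ))) = 1 − 0.79 = 0.21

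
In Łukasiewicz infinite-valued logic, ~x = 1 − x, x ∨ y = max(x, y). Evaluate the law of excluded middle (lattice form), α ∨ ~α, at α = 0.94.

~α = 1 − 0.94 = 0.06
α ∨ ~α = max(0.94, 0.06) = 0.94
(The value 0.94 < 1 shows this instance is not satisfied; not a Ł∞-tautology — its value is max(a, 1−a).)

0.94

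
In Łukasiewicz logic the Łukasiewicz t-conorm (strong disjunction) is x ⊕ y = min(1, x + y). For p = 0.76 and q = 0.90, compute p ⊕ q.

p ⊕ q = min(1, 0.76 + 0.90) = min(1, 1.66) = 1.00
For comparison, the Gödel t-conorm max(x, y) would give 0.90.

1.00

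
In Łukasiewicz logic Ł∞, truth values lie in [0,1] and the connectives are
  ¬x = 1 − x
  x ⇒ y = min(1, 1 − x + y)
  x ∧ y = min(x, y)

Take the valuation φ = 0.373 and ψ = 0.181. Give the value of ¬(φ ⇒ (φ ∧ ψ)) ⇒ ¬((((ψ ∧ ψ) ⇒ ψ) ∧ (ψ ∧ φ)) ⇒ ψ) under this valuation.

φ ∧ ψ = min(0.373, 0.181) = 0.181
φ ⇒ (φ ∧ ψ) = min(1, 1 − 0.373 + 0.181) = min(1, 0.808) = 0.808
¬(φ ⇒ (φ ∧ ψ)) = 1 − 0.808 = 0.192
ψ ∧ ψ = min(0.181, 0.181) = 0.181
(ψ ∧ ψ) ⇒ ψ = min(1, 1 − 0.181 + 0.181) = min(1, 1.000) = 1.000
ψ ∧ φ = min(0.181, 0.373) = 0.181
((ψ ∧ ψ) ⇒ ψ) ∧ (ψ ∧ φ) = min(1.000, 0.181) = 0.181
(((ψ ∧ ψ) ⇒ ψ) ∧ (ψ ∧ φ)) ⇒ ψ = min(1, 1 − 0.181 + 0.181) = min(1, 1.000) = 1.000
¬((((ψ ∧ ψ) ⇒ ψ) ∧ (ψ ∧ φ)) ⇒ ψ) = 1 − 1.000 = 0.000
¬(φ ⇒ (φ ∧ ψ)) ⇒ ¬((((ψ ∧ ψ) ⇒ ψ) ∧ (ψ ∧ φ)) ⇒ ψ) = min(1, 1 − 0.192 + 0.000) = min(1, 0.808) = 0.808

0.808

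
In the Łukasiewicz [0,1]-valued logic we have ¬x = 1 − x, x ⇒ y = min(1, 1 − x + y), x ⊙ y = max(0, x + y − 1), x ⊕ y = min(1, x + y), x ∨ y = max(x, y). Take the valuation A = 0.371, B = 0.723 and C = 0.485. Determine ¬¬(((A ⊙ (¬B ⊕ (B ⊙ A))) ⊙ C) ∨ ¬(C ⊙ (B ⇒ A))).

¬B = 1 − 0.723 = 0.277
B ⊙ A = max(0, 0.723 + 0.371 − 1) = max(0, 0.094) = 0.094
¬B ⊕ (B ⊙ A) = min(1, 0.277 + 0.094) = min(1, 0.371) = 0.371
A ⊙ (¬B ⊕ (B ⊙ A)) = max(0, 0.371 + 0.371 − 1) = max(0, -0.258) = 0.000
(A ⊙ (¬B ⊕ (B ⊙ A))) ⊙ C = max(0, 0.000 + 0.485 − 1) = max(0, -0.515) = 0.000
B ⇒ A = min(1, 1 − 0.723 + 0.371) = min(1, 0.648) = 0.648
C ⊙ (B ⇒ A) = max(0, 0.485 + 0.648 − 1) = max(0, 0.133) = 0.133
¬(C ⊙ (B ⇒ A)) = 1 − 0.133 = 0.867
((A ⊙ (¬B ⊕ (B ⊙ A))) ⊙ C) ∨ ¬(C ⊙ (B ⇒ A)) = max(0.000, 0.867) = 0.867
¬(((A ⊙ (¬B ⊕ (B ⊙ A))) ⊙ C) ∨ ¬(C ⊙ (B ⇒ A))) = 1 − 0.867 = 0.133
¬¬(((A ⊙ (¬B ⊕ (B ⊙ A))) ⊙ C) ∨ ¬(C ⊙ (B ⇒ A))) = 1 − 0.133 = 0.867

0.867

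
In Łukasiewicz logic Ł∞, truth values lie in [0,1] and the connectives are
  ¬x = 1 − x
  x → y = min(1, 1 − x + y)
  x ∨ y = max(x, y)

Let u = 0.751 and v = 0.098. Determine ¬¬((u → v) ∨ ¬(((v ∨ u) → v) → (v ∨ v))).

u → v = min(1, 1 − 0.751 + 0.098) = min(1, 0.347) = 0.347
v ∨ u = max(0.098, 0.751) = 0.751
(v ∨ u) → v = min(1, 1 − 0.751 + 0.098) = min(1, 0.347) = 0.347
v ∨ v = max(0.098, 0.098) = 0.098
((v ∨ u) → v) → (v ∨ v) = min(1, 1 − 0.347 + 0.098) = min(1, 0.751) = 0.751
¬(((v ∨ u) → v) → (v ∨ v)) = 1 − 0.751 = 0.249
(u → v) ∨ ¬(((v ∨ u) → v) → (v ∨ v)) = max(0.347, 0.249) = 0.347
¬((u → v) ∨ ¬(((v ∨ u) → v) → (v ∨ v))) = 1 − 0.347 = 0.653
¬¬((u → v) ∨ ¬(((v ∨ u) → v) → (v ∨ v))) = 1 − 0.653 = 0.347

0.347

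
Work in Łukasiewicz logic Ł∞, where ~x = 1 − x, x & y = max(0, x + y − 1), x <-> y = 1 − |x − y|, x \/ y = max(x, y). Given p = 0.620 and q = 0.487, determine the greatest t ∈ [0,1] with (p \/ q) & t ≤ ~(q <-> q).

p \/ q = max(0.620, 0.487) = 0.620
So the left factor is p \/ q = 0.620.
q <-> q = 1 − |0.487 − 0.487| = 1 − 0.000 = 1.000
~(q <-> q) = 1 − 1.000 = 0.000
So the right-hand bound is ~(q <-> q) = 0.000.
The residuum of the Łukasiewicz t-norm gives the supremum: min(1, 1 − 0.620 + 0.000).
1 − 0.620 + 0.000 = 0.380, so t = min(1, 0.380) = 0.380.
Check: 0.620 & 0.380 = max(0, 0.000) = 0.000 ≤ 0.000.

0.380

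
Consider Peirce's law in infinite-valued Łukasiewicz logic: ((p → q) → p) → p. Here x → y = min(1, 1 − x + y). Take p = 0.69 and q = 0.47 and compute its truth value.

p → q = min(1, 1 − 0.69 + 0.47) = min(1, 0.78) = 0.78
(p → q) → p = min(1, 1 − 0.78 + 0.69) = min(1, 0.91) = 0.91
((p → q) → p) → p = min(1, 1 − 0.91 + 0.69) = min(1, 0.78) = 0.78
(The value 0.78 < 1 shows this instance is not satisfied; not a Ł∞-tautology in general.)

0.78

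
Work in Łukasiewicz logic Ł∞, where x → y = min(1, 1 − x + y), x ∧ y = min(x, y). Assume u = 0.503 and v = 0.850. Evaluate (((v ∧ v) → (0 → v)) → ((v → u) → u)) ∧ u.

0.503

v ∧ v = min(0.850, 0.850) = 0.850
0 → v = min(1, 1 − 0.000 + 0.850) = min(1, 1.850) = 1.000
(v ∧ v) → (0 → v) = min(1, 1 − 0.850 + 1.000) = min(1, 1.150) = 1.000
v → u = min(1, 1 − 0.850 + 0.503) = min(1, 0.653) = 0.653
(v → u) → u = min(1, 1 − 0.653 + 0.503) = min(1, 0.850) = 0.850
((v ∧ v) → (0 → v)) → ((v → u) → u) = min(1, 1 − 1.000 + 0.850) = min(1, 0.850) = 0.850
(((v ∧ v) → (0 → v)) → ((v → u) → u)) ∧ u = min(0.850, 0.503) = 0.503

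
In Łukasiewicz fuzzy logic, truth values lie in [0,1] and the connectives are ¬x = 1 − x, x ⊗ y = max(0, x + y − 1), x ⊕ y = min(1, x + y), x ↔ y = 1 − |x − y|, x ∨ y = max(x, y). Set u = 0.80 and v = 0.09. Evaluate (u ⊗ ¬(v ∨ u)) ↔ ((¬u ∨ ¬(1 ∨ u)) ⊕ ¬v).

0.00

v ∨ u = max(0.09, 0.80) = 0.80
¬(v ∨ u) = 1 − 0.80 = 0.20
u ⊗ ¬(v ∨ u) = max(0, 0.80 + 0.20 − 1) = max(0, 0.00) = 0.00
¬u = 1 − 0.80 = 0.20
1 ∨ u = max(1.00, 0.80) = 1.00
¬(1 ∨ u) = 1 − 1.00 = 0.00
¬u ∨ ¬(1 ∨ u) = max(0.20, 0.00) = 0.20
¬v = 1 − 0.09 = 0.91
(¬u ∨ ¬(1 ∨ u)) ⊕ ¬v = min(1, 0.20 + 0.91) = min(1, 1.11) = 1.00
(u ⊗ ¬(v ∨ u)) ↔ ((¬u ∨ ¬(1 ∨ u)) ⊕ ¬v) = 1 − |0.00 − 1.00| = 1 − 1.00 = 0.00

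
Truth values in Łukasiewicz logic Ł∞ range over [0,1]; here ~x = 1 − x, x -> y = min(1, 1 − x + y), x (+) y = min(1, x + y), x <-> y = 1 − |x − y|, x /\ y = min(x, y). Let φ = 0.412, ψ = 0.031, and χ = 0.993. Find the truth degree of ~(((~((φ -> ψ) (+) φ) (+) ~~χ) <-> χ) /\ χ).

0.007

φ -> ψ = min(1, 1 − 0.412 + 0.031) = min(1, 0.619) = 0.619
(φ -> ψ) (+) φ = min(1, 0.619 + 0.412) = min(1, 1.031) = 1.000
~((φ -> ψ) (+) φ) = 1 − 1.000 = 0.000
~χ = 1 − 0.993 = 0.007
~~χ = 1 − 0.007 = 0.993
~((φ -> ψ) (+) φ) (+) ~~χ = min(1, 0.000 + 0.993) = min(1, 0.993) = 0.993
(~((φ -> ψ) (+) φ) (+) ~~χ) <-> χ = 1 − |0.993 − 0.993| = 1 − 0.000 = 1.000
((~((φ -> ψ) (+) φ) (+) ~~χ) <-> χ) /\ χ = min(1.000, 0.993) = 0.993
~(((~((φ -> ψ) (+) φ) (+) ~~χ) <-> χ) /\ χ) = 1 − 0.993 = 0.007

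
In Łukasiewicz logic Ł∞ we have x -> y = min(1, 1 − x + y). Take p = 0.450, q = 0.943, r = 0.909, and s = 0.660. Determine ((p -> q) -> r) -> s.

0.751

p -> q = min(1, 1 − 0.450 + 0.943) = min(1, 1.493) = 1.000
(p -> q) -> r = min(1, 1 − 1.000 + 0.909) = min(1, 0.909) = 0.909
((p -> q) -> r) -> s = min(1, 1 − 0.909 + 0.660) = min(1, 0.751) = 0.751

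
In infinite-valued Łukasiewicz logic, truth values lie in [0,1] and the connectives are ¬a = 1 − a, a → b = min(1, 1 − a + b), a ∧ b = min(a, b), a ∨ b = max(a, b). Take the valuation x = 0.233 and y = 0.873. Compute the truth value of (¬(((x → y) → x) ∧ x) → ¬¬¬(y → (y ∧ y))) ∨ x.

x → y = min(1, 1 − 0.233 + 0.873) = min(1, 1.640) = 1.000
(x → y) → x = min(1, 1 − 1.000 + 0.233) = min(1, 0.233) = 0.233
((x → y) → x) ∧ x = min(0.233, 0.233) = 0.233
¬(((x → y) → x) ∧ x) = 1 − 0.233 = 0.767
y ∧ y = min(0.873, 0.873) = 0.873
y → (y ∧ y) = min(1, 1 − 0.873 + 0.873) = min(1, 1.000) = 1.000
¬(y → (y ∧ y)) = 1 − 1.000 = 0.000
¬¬(y → (y ∧ y)) = 1 − 0.000 = 1.000
¬¬¬(y → (y ∧ y)) = 1 − 1.000 = 0.000
¬(((x → y) → x) ∧ x) → ¬¬¬(y → (y ∧ y)) = min(1, 1 − 0.767 + 0.000) = min(1, 0.233) = 0.233
(¬(((x → y) → x) ∧ x) → ¬¬¬(y → (y ∧ y))) ∨ x = max(0.233, 0.233) = 0.233

0.233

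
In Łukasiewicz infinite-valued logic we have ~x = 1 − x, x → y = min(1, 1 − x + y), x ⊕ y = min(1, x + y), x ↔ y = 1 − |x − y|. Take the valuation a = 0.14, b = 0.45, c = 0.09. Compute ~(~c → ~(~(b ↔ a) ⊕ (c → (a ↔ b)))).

0.91

~c = 1 − 0.09 = 0.91
b ↔ a = 1 − |0.45 − 0.14| = 1 − 0.31 = 0.69
~(b ↔ a) = 1 − 0.69 = 0.31
a ↔ b = 1 − |0.14 − 0.45| = 1 − 0.31 = 0.69
c → (a ↔ b) = min(1, 1 − 0.09 + 0.69) = min(1, 1.60) = 1.00
~(b ↔ a) ⊕ (c → (a ↔ b)) = min(1, 0.31 + 1.00) = min(1, 1.31) = 1.00
~(~(b ↔ a) ⊕ (c → (a ↔ b))) = 1 − 1.00 = 0.00
~c → ~(~(b ↔ a) ⊕ (c → (a ↔ b))) = min(1, 1 − 0.91 + 0.00) = min(1, 0.09) = 0.09
~(~c → ~(~(b ↔ a) ⊕ (c → (a ↔ b)))) = 1 − 0.09 = 0.91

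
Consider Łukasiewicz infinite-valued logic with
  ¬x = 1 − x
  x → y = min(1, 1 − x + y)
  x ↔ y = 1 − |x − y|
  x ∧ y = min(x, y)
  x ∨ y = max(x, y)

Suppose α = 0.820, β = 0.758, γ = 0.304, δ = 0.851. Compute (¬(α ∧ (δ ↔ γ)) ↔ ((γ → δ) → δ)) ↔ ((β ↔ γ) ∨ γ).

δ ↔ γ = 1 − |0.851 − 0.304| = 1 − 0.547 = 0.453
α ∧ (δ ↔ γ) = min(0.820, 0.453) = 0.453
¬(α ∧ (δ ↔ γ)) = 1 − 0.453 = 0.547
γ → δ = min(1, 1 − 0.304 + 0.851) = min(1, 1.547) = 1.000
(γ → δ) → δ = min(1, 1 − 1.000 + 0.851) = min(1, 0.851) = 0.851
¬(α ∧ (δ ↔ γ)) ↔ ((γ → δ) → δ) = 1 − |0.547 − 0.851| = 1 − 0.304 = 0.696
β ↔ γ = 1 − |0.758 − 0.304| = 1 − 0.454 = 0.546
(β ↔ γ) ∨ γ = max(0.546, 0.304) = 0.546
(¬(α ∧ (δ ↔ γ)) ↔ ((γ → δ) → δ)) ↔ ((β ↔ γ) ∨ γ) = 1 − |0.696 − 0.546| = 1 − 0.150 = 0.850

0.850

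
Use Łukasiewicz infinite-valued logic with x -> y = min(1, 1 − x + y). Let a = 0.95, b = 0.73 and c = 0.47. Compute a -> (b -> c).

b -> c = min(1, 1 − 0.73 + 0.47) = min(1, 0.74) = 0.74
a -> (b -> c) = min(1, 1 − 0.95 + 0.74) = min(1, 0.79) = 0.79

0.79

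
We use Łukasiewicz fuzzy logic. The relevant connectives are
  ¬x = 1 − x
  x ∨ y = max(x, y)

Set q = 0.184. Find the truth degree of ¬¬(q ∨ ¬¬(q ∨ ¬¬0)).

¬0 = 1 − 0.000 = 1.000
¬¬0 = 1 − 1.000 = 0.000
q ∨ ¬¬0 = max(0.184, 0.000) = 0.184
¬(q ∨ ¬¬0) = 1 − 0.184 = 0.816
¬¬(q ∨ ¬¬0) = 1 − 0.816 = 0.184
q ∨ ¬¬(q ∨ ¬¬0) = max(0.184, 0.184) = 0.184
¬(q ∨ ¬¬(q ∨ ¬¬0)) = 1 − 0.184 = 0.816
¬¬(q ∨ ¬¬(q ∨ ¬¬0)) = 1 − 0.816 = 0.184

0.184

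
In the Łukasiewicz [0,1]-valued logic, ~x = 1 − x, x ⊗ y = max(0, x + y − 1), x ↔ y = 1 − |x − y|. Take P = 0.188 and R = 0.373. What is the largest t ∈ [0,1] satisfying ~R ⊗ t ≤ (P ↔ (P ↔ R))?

~R = 1 − 0.373 = 0.627
So the left factor is ~R = 0.627.
P ↔ R = 1 − |0.188 − 0.373| = 1 − 0.185 = 0.815
P ↔ (P ↔ R) = 1 − |0.188 − 0.815| = 1 − 0.627 = 0.373
So the right-hand bound is P ↔ (P ↔ R) = 0.373.
The residuum of the Łukasiewicz t-norm gives the supremum: min(1, 1 − 0.627 + 0.373).
1 − 0.627 + 0.373 = 0.746, so t = min(1, 0.746) = 0.746.
Check: 0.627 ⊗ 0.746 = max(0, 0.373) = 0.373 ≤ 0.373.

0.746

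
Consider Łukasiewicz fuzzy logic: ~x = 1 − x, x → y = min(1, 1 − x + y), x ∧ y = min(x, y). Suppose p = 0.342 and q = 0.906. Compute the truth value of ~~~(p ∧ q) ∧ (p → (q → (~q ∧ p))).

p ∧ q = min(0.342, 0.906) = 0.342
~(p ∧ q) = 1 − 0.342 = 0.658
~~(p ∧ q) = 1 − 0.658 = 0.342
~~~(p ∧ q) = 1 − 0.342 = 0.658
~q = 1 − 0.906 = 0.094
~q ∧ p = min(0.094, 0.342) = 0.094
q → (~q ∧ p) = min(1, 1 − 0.906 + 0.094) = min(1, 0.188) = 0.188
p → (q → (~q ∧ p)) = min(1, 1 − 0.342 + 0.188) = min(1, 0.846) = 0.846
~~~(p ∧ q) ∧ (p → (q → (~q ∧ p))) = min(0.658, 0.846) = 0.658

0.658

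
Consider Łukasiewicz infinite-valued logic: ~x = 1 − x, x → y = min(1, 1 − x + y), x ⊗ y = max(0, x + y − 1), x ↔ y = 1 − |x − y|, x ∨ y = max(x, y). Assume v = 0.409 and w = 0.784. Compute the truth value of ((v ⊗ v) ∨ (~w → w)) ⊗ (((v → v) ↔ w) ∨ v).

v ⊗ v = max(0, 0.409 + 0.409 − 1) = max(0, -0.182) = 0.000
~w = 1 − 0.784 = 0.216
~w → w = min(1, 1 − 0.216 + 0.784) = min(1, 1.568) = 1.000
(v ⊗ v) ∨ (~w → w) = max(0.000, 1.000) = 1.000
v → v = min(1, 1 − 0.409 + 0.409) = min(1, 1.000) = 1.000
(v → v) ↔ w = 1 − |1.000 − 0.784| = 1 − 0.216 = 0.784
((v → v) ↔ w) ∨ v = max(0.784, 0.409) = 0.784
((v ⊗ v) ∨ (~w → w)) ⊗ (((v → v) ↔ w) ∨ v) = max(0, 1.000 + 0.784 − 1) = max(0, 0.784) = 0.784

0.784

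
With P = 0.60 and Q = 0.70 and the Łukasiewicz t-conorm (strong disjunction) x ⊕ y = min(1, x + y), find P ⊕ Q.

1.00

P ⊕ Q = min(1, 0.60 + 0.70) = min(1, 1.30) = 1.00
For comparison, the Gödel t-conorm max(x, y) would give 0.70.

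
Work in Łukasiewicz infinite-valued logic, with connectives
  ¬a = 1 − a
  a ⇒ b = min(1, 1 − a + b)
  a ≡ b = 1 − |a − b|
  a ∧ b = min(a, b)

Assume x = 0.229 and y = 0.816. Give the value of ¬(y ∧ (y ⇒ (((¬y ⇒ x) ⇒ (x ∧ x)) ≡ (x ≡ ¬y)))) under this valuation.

¬y = 1 − 0.816 = 0.184
¬y ⇒ x = min(1, 1 − 0.184 + 0.229) = min(1, 1.045) = 1.000
x ∧ x = min(0.229, 0.229) = 0.229
(¬y ⇒ x) ⇒ (x ∧ x) = min(1, 1 − 1.000 + 0.229) = min(1, 0.229) = 0.229
x ≡ ¬y = 1 − |0.229 − 0.184| = 1 − 0.045 = 0.955
((¬y ⇒ x) ⇒ (x ∧ x)) ≡ (x ≡ ¬y) = 1 − |0.229 − 0.955| = 1 − 0.726 = 0.274
y ⇒ (((¬y ⇒ x) ⇒ (x ∧ x)) ≡ (x ≡ ¬y)) = min(1, 1 − 0.816 + 0.274) = min(1, 0.458) = 0.458
y ∧ (y ⇒ (((¬y ⇒ x) ⇒ (x ∧ x)) ≡ (x ≡ ¬y))) = min(0.816, 0.458) = 0.458
¬(y ∧ (y ⇒ (((¬y ⇒ x) ⇒ (x ∧ x)) ≡ (x ≡ ¬y)))) = 1 − 0.458 = 0.542

0.542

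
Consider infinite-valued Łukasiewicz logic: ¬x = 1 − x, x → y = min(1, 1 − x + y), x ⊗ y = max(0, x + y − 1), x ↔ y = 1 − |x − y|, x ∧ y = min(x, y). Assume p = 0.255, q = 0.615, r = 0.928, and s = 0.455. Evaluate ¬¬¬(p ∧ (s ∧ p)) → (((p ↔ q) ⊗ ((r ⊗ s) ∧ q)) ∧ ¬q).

s ∧ p = min(0.455, 0.255) = 0.255
p ∧ (s ∧ p) = min(0.255, 0.255) = 0.255
¬(p ∧ (s ∧ p)) = 1 − 0.255 = 0.745
¬¬(p ∧ (s ∧ p)) = 1 − 0.745 = 0.255
¬¬¬(p ∧ (s ∧ p)) = 1 − 0.255 = 0.745
p ↔ q = 1 − |0.255 − 0.615| = 1 − 0.360 = 0.640
r ⊗ s = max(0, 0.928 + 0.455 − 1) = max(0, 0.383) = 0.383
(r ⊗ s) ∧ q = min(0.383, 0.615) = 0.383
(p ↔ q) ⊗ ((r ⊗ s) ∧ q) = max(0, 0.640 + 0.383 − 1) = max(0, 0.023) = 0.023
¬q = 1 − 0.615 = 0.385
((p ↔ q) ⊗ ((r ⊗ s) ∧ q)) ∧ ¬q = min(0.023, 0.385) = 0.023
¬¬¬(p ∧ (s ∧ p)) → (((p ↔ q) ⊗ ((r ⊗ s) ∧ q)) ∧ ¬q) = min(1, 1 − 0.745 + 0.023) = min(1, 0.278) = 0.278

0.278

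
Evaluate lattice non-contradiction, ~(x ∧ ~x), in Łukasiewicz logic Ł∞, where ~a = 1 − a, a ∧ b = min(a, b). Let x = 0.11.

0.89

~x = 1 − 0.11 = 0.89
x ∧ ~x = min(0.11, 0.89) = 0.11
~(x ∧ ~x) = 1 − 0.11 = 0.89
(The value 0.89 < 1 shows this instance is not satisfied; not a Ł∞-tautology — its value is 1 − min(a, 1−a).)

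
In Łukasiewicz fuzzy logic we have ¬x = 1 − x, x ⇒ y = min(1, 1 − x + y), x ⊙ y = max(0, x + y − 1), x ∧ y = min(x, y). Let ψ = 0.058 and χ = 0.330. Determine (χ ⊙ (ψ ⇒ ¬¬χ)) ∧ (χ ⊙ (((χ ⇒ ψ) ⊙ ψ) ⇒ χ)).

0.330

¬χ = 1 − 0.330 = 0.670
¬¬χ = 1 − 0.670 = 0.330
ψ ⇒ ¬¬χ = min(1, 1 − 0.058 + 0.330) = min(1, 1.272) = 1.000
χ ⊙ (ψ ⇒ ¬¬χ) = max(0, 0.330 + 1.000 − 1) = max(0, 0.330) = 0.330
χ ⇒ ψ = min(1, 1 − 0.330 + 0.058) = min(1, 0.728) = 0.728
(χ ⇒ ψ) ⊙ ψ = max(0, 0.728 + 0.058 − 1) = max(0, -0.214) = 0.000
((χ ⇒ ψ) ⊙ ψ) ⇒ χ = min(1, 1 − 0.000 + 0.330) = min(1, 1.330) = 1.000
χ ⊙ (((χ ⇒ ψ) ⊙ ψ) ⇒ χ) = max(0, 0.330 + 1.000 − 1) = max(0, 0.330) = 0.330
(χ ⊙ (ψ ⇒ ¬¬χ)) ∧ (χ ⊙ (((χ ⇒ ψ) ⊙ ψ) ⇒ χ)) = min(0.330, 0.330) = 0.330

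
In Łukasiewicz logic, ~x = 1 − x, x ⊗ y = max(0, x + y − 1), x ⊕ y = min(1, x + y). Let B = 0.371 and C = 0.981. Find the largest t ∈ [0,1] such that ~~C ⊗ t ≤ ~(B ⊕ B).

~C = 1 − 0.981 = 0.019
~~C = 1 − 0.019 = 0.981
So the left factor is ~~C = 0.981.
B ⊕ B = min(1, 0.371 + 0.371) = min(1, 0.742) = 0.742
~(B ⊕ B) = 1 − 0.742 = 0.258
So the right-hand bound is ~(B ⊕ B) = 0.258.
The residuum of the Łukasiewicz t-norm gives the supremum: min(1, 1 − 0.981 + 0.258).
1 − 0.981 + 0.258 = 0.277, so t = min(1, 0.277) = 0.277.
Check: 0.981 ⊗ 0.277 = max(0, 0.258) = 0.258 ≤ 0.258.

0.277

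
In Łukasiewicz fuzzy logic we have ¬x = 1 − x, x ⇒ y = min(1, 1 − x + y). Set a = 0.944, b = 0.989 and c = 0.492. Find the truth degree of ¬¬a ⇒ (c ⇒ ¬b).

0.575

¬a = 1 − 0.944 = 0.056
¬¬a = 1 − 0.056 = 0.944
¬b = 1 − 0.989 = 0.011
c ⇒ ¬b = min(1, 1 − 0.492 + 0.011) = min(1, 0.519) = 0.519
¬¬a ⇒ (c ⇒ ¬b) = min(1, 1 − 0.944 + 0.519) = min(1, 0.575) = 0.575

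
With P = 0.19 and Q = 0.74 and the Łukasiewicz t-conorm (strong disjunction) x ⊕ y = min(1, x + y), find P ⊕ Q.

P ⊕ Q = min(1, 0.19 + 0.74) = min(1, 0.93) = 0.93
For comparison, the Gödel t-conorm max(x, y) would give 0.74.

0.93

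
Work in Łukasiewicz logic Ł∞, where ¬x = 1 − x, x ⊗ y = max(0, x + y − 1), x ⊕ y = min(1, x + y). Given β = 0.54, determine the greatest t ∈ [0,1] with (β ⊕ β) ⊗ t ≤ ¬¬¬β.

β ⊕ β = min(1, 0.54 + 0.54) = min(1, 1.08) = 1.00
So the left factor is β ⊕ β = 1.00.
¬β = 1 − 0.54 = 0.46
¬¬β = 1 − 0.46 = 0.54
¬¬¬β = 1 − 0.54 = 0.46
So the right-hand bound is ¬¬¬β = 0.46.
The residuum of the Łukasiewicz t-norm gives the supremum: min(1, 1 − 1.00 + 0.46).
1 − 1.00 + 0.46 = 0.46, so t = min(1, 0.46) = 0.46.
Check: 1.00 ⊗ 0.46 = max(0, 0.46) = 0.46 ≤ 0.46.

0.46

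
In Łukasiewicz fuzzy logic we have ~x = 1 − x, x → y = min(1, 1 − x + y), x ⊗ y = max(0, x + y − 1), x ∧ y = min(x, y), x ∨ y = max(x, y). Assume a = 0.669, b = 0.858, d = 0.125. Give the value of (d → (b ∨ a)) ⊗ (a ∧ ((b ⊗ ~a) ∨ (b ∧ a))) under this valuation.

b ∨ a = max(0.858, 0.669) = 0.858
d → (b ∨ a) = min(1, 1 − 0.125 + 0.858) = min(1, 1.733) = 1.000
~a = 1 − 0.669 = 0.331
b ⊗ ~a = max(0, 0.858 + 0.331 − 1) = max(0, 0.189) = 0.189
b ∧ a = min(0.858, 0.669) = 0.669
(b ⊗ ~a) ∨ (b ∧ a) = max(0.189, 0.669) = 0.669
a ∧ ((b ⊗ ~a) ∨ (b ∧ a)) = min(0.669, 0.669) = 0.669
(d → (b ∨ a)) ⊗ (a ∧ ((b ⊗ ~a) ∨ (b ∧ a))) = max(0, 1.000 + 0.669 − 1) = max(0, 0.669) = 0.669

0.669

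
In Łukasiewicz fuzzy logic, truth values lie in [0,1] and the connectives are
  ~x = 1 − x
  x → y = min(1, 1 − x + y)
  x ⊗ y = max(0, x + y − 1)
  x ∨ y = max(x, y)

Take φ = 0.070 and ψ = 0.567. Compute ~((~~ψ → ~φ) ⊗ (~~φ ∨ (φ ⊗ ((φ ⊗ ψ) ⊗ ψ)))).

~ψ = 1 − 0.567 = 0.433
~~ψ = 1 − 0.433 = 0.567
~φ = 1 − 0.070 = 0.930
~~ψ → ~φ = min(1, 1 − 0.567 + 0.930) = min(1, 1.363) = 1.000
~~φ = 1 − 0.930 = 0.070
φ ⊗ ψ = max(0, 0.070 + 0.567 − 1) = max(0, -0.363) = 0.000
(φ ⊗ ψ) ⊗ ψ = max(0, 0.000 + 0.567 − 1) = max(0, -0.433) = 0.000
φ ⊗ ((φ ⊗ ψ) ⊗ ψ) = max(0, 0.070 + 0.000 − 1) = max(0, -0.930) = 0.000
~~φ ∨ (φ ⊗ ((φ ⊗ ψ) ⊗ ψ)) = max(0.070, 0.000) = 0.070
(~~ψ → ~φ) ⊗ (~~φ ∨ (φ ⊗ ((φ ⊗ ψ) ⊗ ψ))) = max(0, 1.000 + 0.070 − 1) = max(0, 0.070) = 0.070
~((~~ψ → ~φ) ⊗ (~~φ ∨ (φ ⊗ ((φ ⊗ ψ) ⊗ ψ)))) = 1 − 0.070 = 0.930

0.930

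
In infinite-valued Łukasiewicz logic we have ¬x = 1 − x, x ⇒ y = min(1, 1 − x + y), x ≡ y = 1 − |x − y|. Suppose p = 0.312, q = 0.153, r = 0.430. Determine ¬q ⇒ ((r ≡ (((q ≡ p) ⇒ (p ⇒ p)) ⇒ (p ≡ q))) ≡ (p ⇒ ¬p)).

0.742

¬q = 1 − 0.153 = 0.847
q ≡ p = 1 − |0.153 − 0.312| = 1 − 0.159 = 0.841
p ⇒ p = min(1, 1 − 0.312 + 0.312) = min(1, 1.000) = 1.000
(q ≡ p) ⇒ (p ⇒ p) = min(1, 1 − 0.841 + 1.000) = min(1, 1.159) = 1.000
p ≡ q = 1 − |0.312 − 0.153| = 1 − 0.159 = 0.841
((q ≡ p) ⇒ (p ⇒ p)) ⇒ (p ≡ q) = min(1, 1 − 1.000 + 0.841) = min(1, 0.841) = 0.841
r ≡ (((q ≡ p) ⇒ (p ⇒ p)) ⇒ (p ≡ q)) = 1 − |0.430 − 0.841| = 1 − 0.411 = 0.589
¬p = 1 − 0.312 = 0.688
p ⇒ ¬p = min(1, 1 − 0.312 + 0.688) = min(1, 1.376) = 1.000
(r ≡ (((q ≡ p) ⇒ (p ⇒ p)) ⇒ (p ≡ q))) ≡ (p ⇒ ¬p) = 1 − |0.589 − 1.000| = 1 − 0.411 = 0.589
¬q ⇒ ((r ≡ (((q ≡ p) ⇒ (p ⇒ p)) ⇒ (p ≡ q))) ≡ (p ⇒ ¬p)) = min(1, 1 − 0.847 + 0.589) = min(1, 0.742) = 0.742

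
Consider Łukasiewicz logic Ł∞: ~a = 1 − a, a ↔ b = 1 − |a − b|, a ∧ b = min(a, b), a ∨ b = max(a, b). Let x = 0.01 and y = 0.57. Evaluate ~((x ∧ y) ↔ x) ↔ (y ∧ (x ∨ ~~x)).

x ∧ y = min(0.01, 0.57) = 0.01
(x ∧ y) ↔ x = 1 − |0.01 − 0.01| = 1 − 0.00 = 1.00
~((x ∧ y) ↔ x) = 1 − 1.00 = 0.00
~x = 1 − 0.01 = 0.99
~~x = 1 − 0.99 = 0.01
x ∨ ~~x = max(0.01, 0.01) = 0.01
y ∧ (x ∨ ~~x) = min(0.57, 0.01) = 0.01
~((x ∧ y) ↔ x) ↔ (y ∧ (x ∨ ~~x)) = 1 − |0.00 − 0.01| = 1 − 0.01 = 0.99

0.99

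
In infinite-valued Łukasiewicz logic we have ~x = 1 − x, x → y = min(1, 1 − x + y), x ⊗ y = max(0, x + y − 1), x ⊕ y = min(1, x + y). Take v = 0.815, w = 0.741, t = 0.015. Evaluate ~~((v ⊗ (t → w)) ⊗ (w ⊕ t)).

t → w = min(1, 1 − 0.015 + 0.741) = min(1, 1.726) = 1.000
v ⊗ (t → w) = max(0, 0.815 + 1.000 − 1) = max(0, 0.815) = 0.815
w ⊕ t = min(1, 0.741 + 0.015) = min(1, 0.756) = 0.756
(v ⊗ (t → w)) ⊗ (w ⊕ t) = max(0, 0.815 + 0.756 − 1) = max(0, 0.571) = 0.571
~((v ⊗ (t → w)) ⊗ (w ⊕ t)) = 1 − 0.571 = 0.429
~~((v ⊗ (t → w)) ⊗ (w ⊕ t)) = 1 − 0.429 = 0.571

0.571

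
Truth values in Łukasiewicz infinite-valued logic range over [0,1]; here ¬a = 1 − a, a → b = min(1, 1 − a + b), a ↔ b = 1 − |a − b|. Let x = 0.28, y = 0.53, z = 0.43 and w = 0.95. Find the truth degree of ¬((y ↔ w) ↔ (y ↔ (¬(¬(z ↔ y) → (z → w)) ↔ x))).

y ↔ w = 1 − |0.53 − 0.95| = 1 − 0.42 = 0.58
z ↔ y = 1 − |0.43 − 0.53| = 1 − 0.10 = 0.90
¬(z ↔ y) = 1 − 0.90 = 0.10
z → w = min(1, 1 − 0.43 + 0.95) = min(1, 1.52) = 1.00
¬(z ↔ y) → (z → w) = min(1, 1 − 0.10 + 1.00) = min(1, 1.90) = 1.00
¬(¬(z ↔ y) → (z → w)) = 1 − 1.00 = 0.00
¬(¬(z ↔ y) → (z → w)) ↔ x = 1 − |0.00 − 0.28| = 1 − 0.28 = 0.72
y ↔ (¬(¬(z ↔ y) → (z → w)) ↔ x) = 1 − |0.53 − 0.72| = 1 − 0.19 = 0.81
(y ↔ w) ↔ (y ↔ (¬(¬(z ↔ y) → (z → w)) ↔ x)) = 1 − |0.58 − 0.81| = 1 − 0.23 = 0.77
¬((y ↔ w) ↔ (y ↔ (¬(¬(z ↔ y) → (z → w)) ↔ x))) = 1 − 0.77 = 0.23

0.23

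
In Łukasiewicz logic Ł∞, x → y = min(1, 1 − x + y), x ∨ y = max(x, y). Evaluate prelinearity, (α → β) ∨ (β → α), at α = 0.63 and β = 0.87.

α → β = min(1, 1 − 0.63 + 0.87) = min(1, 1.24) = 1.00
β → α = min(1, 1 − 0.87 + 0.63) = min(1, 0.76) = 0.76
(α → β) ∨ (β → α) = max(1.00, 0.76) = 1.00
(As expected: a Ł∞-tautology — holds in every MV-chain.)

1.00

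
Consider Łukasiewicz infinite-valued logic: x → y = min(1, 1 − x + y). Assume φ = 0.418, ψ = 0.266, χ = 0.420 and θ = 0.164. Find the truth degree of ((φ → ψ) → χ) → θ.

0.592

φ → ψ = min(1, 1 − 0.418 + 0.266) = min(1, 0.848) = 0.848
(φ → ψ) → χ = min(1, 1 − 0.848 + 0.420) = min(1, 0.572) = 0.572
((φ → ψ) → χ) → θ = min(1, 1 − 0.572 + 0.164) = min(1, 0.592) = 0.592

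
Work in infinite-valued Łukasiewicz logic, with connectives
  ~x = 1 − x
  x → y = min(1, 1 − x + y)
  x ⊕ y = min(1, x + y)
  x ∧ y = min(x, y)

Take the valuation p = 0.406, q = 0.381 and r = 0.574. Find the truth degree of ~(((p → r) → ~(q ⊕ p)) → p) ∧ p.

p → r = min(1, 1 − 0.406 + 0.574) = min(1, 1.168) = 1.000
q ⊕ p = min(1, 0.381 + 0.406) = min(1, 0.787) = 0.787
~(q ⊕ p) = 1 − 0.787 = 0.213
(p → r) → ~(q ⊕ p) = min(1, 1 − 1.000 + 0.213) = min(1, 0.213) = 0.213
((p → r) → ~(q ⊕ p)) → p = min(1, 1 − 0.213 + 0.406) = min(1, 1.193) = 1.000
~(((p → r) → ~(q ⊕ p)) → p) = 1 − 1.000 = 0.000
~(((p → r) → ~(q ⊕ p)) → p) ∧ p = min(0.000, 0.406) = 0.000

0.000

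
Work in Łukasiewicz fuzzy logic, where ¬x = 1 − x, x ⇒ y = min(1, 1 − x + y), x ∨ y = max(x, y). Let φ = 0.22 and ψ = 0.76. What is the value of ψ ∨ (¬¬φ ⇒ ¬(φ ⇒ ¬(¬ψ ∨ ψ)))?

¬φ = 1 − 0.22 = 0.78
¬¬φ = 1 − 0.78 = 0.22
¬ψ = 1 − 0.76 = 0.24
¬ψ ∨ ψ = max(0.24, 0.76) = 0.76
¬(¬ψ ∨ ψ) = 1 − 0.76 = 0.24
φ ⇒ ¬(¬ψ ∨ ψ) = min(1, 1 − 0.22 + 0.24) = min(1, 1.02) = 1.00
¬(φ ⇒ ¬(¬ψ ∨ ψ)) = 1 − 1.00 = 0.00
¬¬φ ⇒ ¬(φ ⇒ ¬(¬ψ ∨ ψ)) = min(1, 1 − 0.22 + 0.00) = min(1, 0.78) = 0.78
ψ ∨ (¬¬φ ⇒ ¬(φ ⇒ ¬(¬ψ ∨ ψ))) = max(0.76, 0.78) = 0.78

0.78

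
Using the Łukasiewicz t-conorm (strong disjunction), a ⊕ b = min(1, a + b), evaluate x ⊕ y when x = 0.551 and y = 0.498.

x ⊕ y = min(1, 0.551 + 0.498) = min(1, 1.049) = 1.000
For comparison, the Gödel t-conorm max(a, b) would give 0.551.

1.000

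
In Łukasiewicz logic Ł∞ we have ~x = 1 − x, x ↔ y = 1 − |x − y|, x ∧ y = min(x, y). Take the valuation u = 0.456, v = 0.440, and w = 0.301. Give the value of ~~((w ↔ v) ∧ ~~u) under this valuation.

0.456

w ↔ v = 1 − |0.301 − 0.440| = 1 − 0.139 = 0.861
~u = 1 − 0.456 = 0.544
~~u = 1 − 0.544 = 0.456
(w ↔ v) ∧ ~~u = min(0.861, 0.456) = 0.456
~((w ↔ v) ∧ ~~u) = 1 − 0.456 = 0.544
~~((w ↔ v) ∧ ~~u) = 1 − 0.544 = 0.456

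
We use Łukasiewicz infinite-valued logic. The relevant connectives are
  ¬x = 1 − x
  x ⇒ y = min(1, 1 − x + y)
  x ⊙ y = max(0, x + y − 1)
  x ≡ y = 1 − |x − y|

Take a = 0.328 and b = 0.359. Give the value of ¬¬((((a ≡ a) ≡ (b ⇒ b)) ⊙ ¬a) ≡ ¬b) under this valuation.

0.969

a ≡ a = 1 − |0.328 − 0.328| = 1 − 0.000 = 1.000
b ⇒ b = min(1, 1 − 0.359 + 0.359) = min(1, 1.000) = 1.000
(a ≡ a) ≡ (b ⇒ b) = 1 − |1.000 − 1.000| = 1 − 0.000 = 1.000
¬a = 1 − 0.328 = 0.672
((a ≡ a) ≡ (b ⇒ b)) ⊙ ¬a = max(0, 1.000 + 0.672 − 1) = max(0, 0.672) = 0.672
¬b = 1 − 0.359 = 0.641
(((a ≡ a) ≡ (b ⇒ b)) ⊙ ¬a) ≡ ¬b = 1 − |0.672 − 0.641| = 1 − 0.031 = 0.969
¬((((a ≡ a) ≡ (b ⇒ b)) ⊙ ¬a) ≡ ¬b) = 1 − 0.969 = 0.031
¬¬((((a ≡ a) ≡ (b ⇒ b)) ⊙ ¬a) ≡ ¬b) = 1 − 0.031 = 0.969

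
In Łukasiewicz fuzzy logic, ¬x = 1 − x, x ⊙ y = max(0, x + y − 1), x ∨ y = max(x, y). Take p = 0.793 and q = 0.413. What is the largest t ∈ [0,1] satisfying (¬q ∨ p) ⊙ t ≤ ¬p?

0.414

¬q = 1 − 0.413 = 0.587
¬q ∨ p = max(0.587, 0.793) = 0.793
So the left factor is ¬q ∨ p = 0.793.
¬p = 1 − 0.793 = 0.207
So the right-hand bound is ¬p = 0.207.
The residuum of the Łukasiewicz t-norm gives the supremum: min(1, 1 − 0.793 + 0.207).
1 − 0.793 + 0.207 = 0.414, so t = min(1, 0.414) = 0.414.
Check: 0.793 ⊙ 0.414 = max(0, 0.207) = 0.207 ≤ 0.207.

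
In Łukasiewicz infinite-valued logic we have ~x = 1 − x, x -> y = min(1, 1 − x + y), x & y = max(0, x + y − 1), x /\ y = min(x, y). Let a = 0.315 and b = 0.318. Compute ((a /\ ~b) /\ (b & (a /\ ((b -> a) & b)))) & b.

0.000

~b = 1 − 0.318 = 0.682
a /\ ~b = min(0.315, 0.682) = 0.315
b -> a = min(1, 1 − 0.318 + 0.315) = min(1, 0.997) = 0.997
(b -> a) & b = max(0, 0.997 + 0.318 − 1) = max(0, 0.315) = 0.315
a /\ ((b -> a) & b) = min(0.315, 0.315) = 0.315
b & (a /\ ((b -> a) & b)) = max(0, 0.318 + 0.315 − 1) = max(0, -0.367) = 0.000
(a /\ ~b) /\ (b & (a /\ ((b -> a) & b))) = min(0.315, 0.000) = 0.000
((a /\ ~b) /\ (b & (a /\ ((b -> a) & b)))) & b = max(0, 0.000 + 0.318 − 1) = max(0, -0.682) = 0.000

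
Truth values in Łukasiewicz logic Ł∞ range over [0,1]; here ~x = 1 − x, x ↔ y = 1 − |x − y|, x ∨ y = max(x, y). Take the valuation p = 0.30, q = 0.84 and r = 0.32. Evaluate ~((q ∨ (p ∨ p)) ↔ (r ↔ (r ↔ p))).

0.50

p ∨ p = max(0.30, 0.30) = 0.30
q ∨ (p ∨ p) = max(0.84, 0.30) = 0.84
r ↔ p = 1 − |0.32 − 0.30| = 1 − 0.02 = 0.98
r ↔ (r ↔ p) = 1 − |0.32 − 0.98| = 1 − 0.66 = 0.34
(q ∨ (p ∨ p)) ↔ (r ↔ (r ↔ p)) = 1 − |0.84 − 0.34| = 1 − 0.50 = 0.50
~((q ∨ (p ∨ p)) ↔ (r ↔ (r ↔ p))) = 1 − 0.50 = 0.50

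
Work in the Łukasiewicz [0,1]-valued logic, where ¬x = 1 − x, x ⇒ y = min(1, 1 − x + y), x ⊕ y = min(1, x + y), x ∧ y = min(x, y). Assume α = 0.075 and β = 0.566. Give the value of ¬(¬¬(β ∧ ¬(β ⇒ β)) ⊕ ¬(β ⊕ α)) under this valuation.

0.641

β ⇒ β = min(1, 1 − 0.566 + 0.566) = min(1, 1.000) = 1.000
¬(β ⇒ β) = 1 − 1.000 = 0.000
β ∧ ¬(β ⇒ β) = min(0.566, 0.000) = 0.000
¬(β ∧ ¬(β ⇒ β)) = 1 − 0.000 = 1.000
¬¬(β ∧ ¬(β ⇒ β)) = 1 − 1.000 = 0.000
β ⊕ α = min(1, 0.566 + 0.075) = min(1, 0.641) = 0.641
¬(β ⊕ α) = 1 − 0.641 = 0.359
¬¬(β ∧ ¬(β ⇒ β)) ⊕ ¬(β ⊕ α) = min(1, 0.000 + 0.359) = min(1, 0.359) = 0.359
¬(¬¬(β ∧ ¬(β ⇒ β)) ⊕ ¬(β ⊕ α)) = 1 − 0.359 = 0.641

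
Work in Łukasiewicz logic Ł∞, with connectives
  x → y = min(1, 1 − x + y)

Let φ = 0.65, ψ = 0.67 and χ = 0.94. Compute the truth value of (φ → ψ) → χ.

φ → ψ = min(1, 1 − 0.65 + 0.67) = min(1, 1.02) = 1.00
(φ → ψ) → χ = min(1, 1 − 1.00 + 0.94) = min(1, 0.94) = 0.94

0.94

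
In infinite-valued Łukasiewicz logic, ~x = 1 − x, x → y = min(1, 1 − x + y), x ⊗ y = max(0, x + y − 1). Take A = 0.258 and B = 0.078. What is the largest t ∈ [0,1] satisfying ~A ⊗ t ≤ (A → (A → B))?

~A = 1 − 0.258 = 0.742
So the left factor is ~A = 0.742.
A → B = min(1, 1 − 0.258 + 0.078) = min(1, 0.820) = 0.820
A → (A → B) = min(1, 1 − 0.258 + 0.820) = min(1, 1.562) = 1.000
So the right-hand bound is A → (A → B) = 1.000.
The residuum of the Łukasiewicz t-norm gives the supremum: min(1, 1 − 0.742 + 1.000).
1 − 0.742 + 1.000 = 1.258, so t = min(1, 1.258) = 1.000.
Check: 0.742 ⊗ 1.000 = max(0, 0.742) = 0.742 ≤ 1.000.

1.000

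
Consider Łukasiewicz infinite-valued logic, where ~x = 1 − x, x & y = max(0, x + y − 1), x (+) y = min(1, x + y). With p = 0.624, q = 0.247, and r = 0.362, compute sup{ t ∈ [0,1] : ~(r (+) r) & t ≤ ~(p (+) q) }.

r (+) r = min(1, 0.362 + 0.362) = min(1, 0.724) = 0.724
~(r (+) r) = 1 − 0.724 = 0.276
So the left factor is ~(r (+) r) = 0.276.
p (+) q = min(1, 0.624 + 0.247) = min(1, 0.871) = 0.871
~(p (+) q) = 1 − 0.871 = 0.129
So the right-hand bound is ~(p (+) q) = 0.129.
The residuum of the Łukasiewicz t-norm gives the supremum: min(1, 1 − 0.276 + 0.129).
1 − 0.276 + 0.129 = 0.853, so t = min(1, 0.853) = 0.853.
Check: 0.276 & 0.853 = max(0, 0.129) = 0.129 ≤ 0.129.

0.853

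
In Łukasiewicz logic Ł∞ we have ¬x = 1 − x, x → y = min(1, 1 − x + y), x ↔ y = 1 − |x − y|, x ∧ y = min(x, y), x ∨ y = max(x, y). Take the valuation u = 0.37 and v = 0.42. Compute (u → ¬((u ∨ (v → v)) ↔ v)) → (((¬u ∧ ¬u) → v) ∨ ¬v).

0.79

v → v = min(1, 1 − 0.42 + 0.42) = min(1, 1.00) = 1.00
u ∨ (v → v) = max(0.37, 1.00) = 1.00
(u ∨ (v → v)) ↔ v = 1 − |1.00 − 0.42| = 1 − 0.58 = 0.42
¬((u ∨ (v → v)) ↔ v) = 1 − 0.42 = 0.58
u → ¬((u ∨ (v → v)) ↔ v) = min(1, 1 − 0.37 + 0.58) = min(1, 1.21) = 1.00
¬u = 1 − 0.37 = 0.63
¬u ∧ ¬u = min(0.63, 0.63) = 0.63
(¬u ∧ ¬u) → v = min(1, 1 − 0.63 + 0.42) = min(1, 0.79) = 0.79
¬v = 1 − 0.42 = 0.58
((¬u ∧ ¬u) → v) ∨ ¬v = max(0.79, 0.58) = 0.79
(u → ¬((u ∨ (v → v)) ↔ v)) → (((¬u ∧ ¬u) → v) ∨ ¬v) = min(1, 1 − 1.00 + 0.79) = min(1, 0.79) = 0.79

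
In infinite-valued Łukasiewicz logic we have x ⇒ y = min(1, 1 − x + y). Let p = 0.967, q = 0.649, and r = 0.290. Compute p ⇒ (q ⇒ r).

0.674

q ⇒ r = min(1, 1 − 0.649 + 0.290) = min(1, 0.641) = 0.641
p ⇒ (q ⇒ r) = min(1, 1 − 0.967 + 0.641) = min(1, 0.674) = 0.674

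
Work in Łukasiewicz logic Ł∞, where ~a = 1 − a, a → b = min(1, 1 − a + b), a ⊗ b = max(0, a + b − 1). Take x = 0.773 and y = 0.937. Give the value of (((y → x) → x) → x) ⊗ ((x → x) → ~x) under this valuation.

y → x = min(1, 1 − 0.937 + 0.773) = min(1, 0.836) = 0.836
(y → x) → x = min(1, 1 − 0.836 + 0.773) = min(1, 0.937) = 0.937
((y → x) → x) → x = min(1, 1 − 0.937 + 0.773) = min(1, 0.836) = 0.836
x → x = min(1, 1 − 0.773 + 0.773) = min(1, 1.000) = 1.000
~x = 1 − 0.773 = 0.227
(x → x) → ~x = min(1, 1 − 1.000 + 0.227) = min(1, 0.227) = 0.227
(((y → x) → x) → x) ⊗ ((x → x) → ~x) = max(0, 0.836 + 0.227 − 1) = max(0, 0.063) = 0.063

0.063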